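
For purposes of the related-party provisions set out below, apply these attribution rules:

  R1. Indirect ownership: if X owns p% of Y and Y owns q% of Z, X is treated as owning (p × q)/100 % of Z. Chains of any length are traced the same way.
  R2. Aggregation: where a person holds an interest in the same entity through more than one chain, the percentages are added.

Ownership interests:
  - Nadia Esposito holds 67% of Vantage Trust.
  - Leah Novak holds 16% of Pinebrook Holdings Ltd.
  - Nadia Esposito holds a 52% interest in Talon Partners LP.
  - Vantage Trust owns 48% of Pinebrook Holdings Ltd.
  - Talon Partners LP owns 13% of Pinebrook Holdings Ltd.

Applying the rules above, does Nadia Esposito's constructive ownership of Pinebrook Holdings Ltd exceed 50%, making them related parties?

Chain via Vantage Trust (R1): 67% × 48% = 32.16% of Pinebrook Holdings Ltd.
Chain via Talon Partners LP (R1): 52% × 13% = 6.76% of Pinebrook Holdings Ltd.
Aggregating (R2): 32.16% + 6.76% = 38.92%.
38.92% does not exceed the 50% threshold, so Nadia is not a related party to Pinebrook Holdings Ltd.

No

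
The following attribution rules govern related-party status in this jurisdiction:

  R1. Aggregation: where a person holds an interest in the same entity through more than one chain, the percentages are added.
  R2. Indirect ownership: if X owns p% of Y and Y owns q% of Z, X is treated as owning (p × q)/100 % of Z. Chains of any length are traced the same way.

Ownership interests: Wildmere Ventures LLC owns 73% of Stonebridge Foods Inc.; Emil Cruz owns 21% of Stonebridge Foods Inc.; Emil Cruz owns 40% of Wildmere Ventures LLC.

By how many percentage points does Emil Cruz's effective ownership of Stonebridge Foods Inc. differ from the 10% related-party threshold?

40.2

Chain via Wildmere Ventures LLC (R2): 40% × 73% = 29.2% of Stonebridge Foods Inc.
Direct interest in Stonebridge Foods Inc: 21%.
Aggregating (R1): 29.2% + 21% = 50.2%.
50.2% exceeds the 10% threshold by 40.2 percentage points.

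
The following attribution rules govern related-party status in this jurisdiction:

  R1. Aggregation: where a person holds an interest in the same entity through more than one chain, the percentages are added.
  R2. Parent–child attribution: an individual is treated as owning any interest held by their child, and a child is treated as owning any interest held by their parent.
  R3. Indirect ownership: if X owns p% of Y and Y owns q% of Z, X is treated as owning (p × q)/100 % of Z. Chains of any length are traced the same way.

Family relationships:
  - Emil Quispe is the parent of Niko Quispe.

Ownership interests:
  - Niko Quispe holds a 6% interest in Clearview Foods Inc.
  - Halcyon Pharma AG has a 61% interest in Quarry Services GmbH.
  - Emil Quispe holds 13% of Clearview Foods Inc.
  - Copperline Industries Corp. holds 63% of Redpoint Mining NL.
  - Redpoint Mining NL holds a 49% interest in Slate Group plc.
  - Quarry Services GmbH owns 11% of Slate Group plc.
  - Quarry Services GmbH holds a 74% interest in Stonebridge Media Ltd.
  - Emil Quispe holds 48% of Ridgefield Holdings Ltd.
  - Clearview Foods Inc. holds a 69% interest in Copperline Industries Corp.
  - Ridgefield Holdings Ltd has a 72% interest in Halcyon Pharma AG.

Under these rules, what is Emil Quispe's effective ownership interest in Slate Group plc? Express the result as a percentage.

By parent–child attribution (R2), Emil Quispe is treated as also owning Niko Quispe's interest in Clearview Foods Inc, giving 13% + 6% = 19%.
Chain via Ridgefield Holdings Ltd → Halcyon Pharma AG → Quarry Services GmbH (R3): 48% × 72% × 61% × 11% = 2.318976% of Slate Group plc.
Chain via Clearview Foods Inc. → Copperline Industries Corp. → Redpoint Mining NL (R3): 19% × 69% × 63% × 49% = 4.047057% of Slate Group plc.
Aggregating (R1): 2.318976% + 4.047057% = 6.366033%.

6.366033%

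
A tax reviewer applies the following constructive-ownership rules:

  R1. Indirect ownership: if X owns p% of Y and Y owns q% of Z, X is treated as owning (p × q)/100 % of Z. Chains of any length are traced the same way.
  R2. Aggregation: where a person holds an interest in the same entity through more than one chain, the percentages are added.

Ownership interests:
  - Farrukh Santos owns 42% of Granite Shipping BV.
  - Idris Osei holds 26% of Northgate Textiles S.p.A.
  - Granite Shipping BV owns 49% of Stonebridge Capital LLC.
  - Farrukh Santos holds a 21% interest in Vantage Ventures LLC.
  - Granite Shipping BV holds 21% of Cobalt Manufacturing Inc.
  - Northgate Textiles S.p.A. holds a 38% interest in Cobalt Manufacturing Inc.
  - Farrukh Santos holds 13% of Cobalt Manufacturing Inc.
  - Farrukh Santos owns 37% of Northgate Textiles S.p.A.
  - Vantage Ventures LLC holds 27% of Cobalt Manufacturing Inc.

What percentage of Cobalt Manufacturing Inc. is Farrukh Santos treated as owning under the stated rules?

41.55%

Chain via Northgate Textiles S.p.A. (R1): 37% × 38% = 14.06% of Cobalt Manufacturing Inc.
Chain via Granite Shipping BV (R1): 42% × 21% = 8.82% of Cobalt Manufacturing Inc.
Chain via Vantage Ventures LLC (R1): 21% × 27% = 5.67% of Cobalt Manufacturing Inc.
Direct interest in Cobalt Manufacturing Inc: 13%.
Aggregating (R2): 14.06% + 8.82% + 5.67% + 13% = 41.55%.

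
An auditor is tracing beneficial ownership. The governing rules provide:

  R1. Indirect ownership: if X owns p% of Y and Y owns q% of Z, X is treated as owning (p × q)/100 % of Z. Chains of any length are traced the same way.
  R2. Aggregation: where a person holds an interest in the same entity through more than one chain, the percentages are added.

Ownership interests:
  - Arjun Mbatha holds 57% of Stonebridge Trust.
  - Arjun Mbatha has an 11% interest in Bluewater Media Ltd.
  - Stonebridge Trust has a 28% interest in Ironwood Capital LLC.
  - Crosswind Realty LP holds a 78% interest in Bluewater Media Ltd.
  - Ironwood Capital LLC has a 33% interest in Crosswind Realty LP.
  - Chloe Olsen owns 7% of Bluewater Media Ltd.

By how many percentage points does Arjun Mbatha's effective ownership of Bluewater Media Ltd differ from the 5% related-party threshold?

Chain via Stonebridge Trust → Ironwood Capital LLC → Crosswind Realty LP (R1): 57% × 28% × 33% × 78% = 4.108104% of Bluewater Media Ltd.
Direct interest in Bluewater Media Ltd: 11%.
Aggregating (R2): 4.108104% + 11% = 15.108104%.
15.108104% exceeds the 5% threshold by 10.108104 percentage points.

10.108104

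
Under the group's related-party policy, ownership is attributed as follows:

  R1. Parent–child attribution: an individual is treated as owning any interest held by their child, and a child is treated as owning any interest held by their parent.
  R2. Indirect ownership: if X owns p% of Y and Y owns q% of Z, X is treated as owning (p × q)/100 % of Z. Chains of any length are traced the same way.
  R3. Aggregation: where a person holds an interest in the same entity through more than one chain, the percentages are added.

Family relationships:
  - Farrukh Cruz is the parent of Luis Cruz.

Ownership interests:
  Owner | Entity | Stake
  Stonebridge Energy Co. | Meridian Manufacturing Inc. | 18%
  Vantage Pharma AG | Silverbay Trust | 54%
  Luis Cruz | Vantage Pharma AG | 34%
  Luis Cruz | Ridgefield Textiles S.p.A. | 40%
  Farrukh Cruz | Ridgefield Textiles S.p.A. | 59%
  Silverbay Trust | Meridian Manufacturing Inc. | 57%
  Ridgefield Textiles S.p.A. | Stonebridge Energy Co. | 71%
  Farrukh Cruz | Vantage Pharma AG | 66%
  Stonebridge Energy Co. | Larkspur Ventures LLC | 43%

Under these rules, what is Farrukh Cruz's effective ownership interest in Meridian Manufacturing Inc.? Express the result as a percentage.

43.4322%

By parent–child attribution (R1), Farrukh Cruz is treated as also owning Luis Cruz's interest in Ridgefield Textiles S.p.A, giving 59% + 40% = 99%.
By parent–child attribution (R1), Farrukh Cruz is treated as also owning Luis Cruz's interest in Vantage Pharma AG, giving 66% + 34% = 100%.
Chain via Ridgefield Textiles S.p.A. → Stonebridge Energy Co. (R2): 99% × 71% × 18% = 12.6522% of Meridian Manufacturing Inc.
Chain via Vantage Pharma AG → Silverbay Trust (R2): 100% × 54% × 57% = 30.78% of Meridian Manufacturing Inc.
Aggregating (R3): 12.6522% + 30.78% = 43.4322%.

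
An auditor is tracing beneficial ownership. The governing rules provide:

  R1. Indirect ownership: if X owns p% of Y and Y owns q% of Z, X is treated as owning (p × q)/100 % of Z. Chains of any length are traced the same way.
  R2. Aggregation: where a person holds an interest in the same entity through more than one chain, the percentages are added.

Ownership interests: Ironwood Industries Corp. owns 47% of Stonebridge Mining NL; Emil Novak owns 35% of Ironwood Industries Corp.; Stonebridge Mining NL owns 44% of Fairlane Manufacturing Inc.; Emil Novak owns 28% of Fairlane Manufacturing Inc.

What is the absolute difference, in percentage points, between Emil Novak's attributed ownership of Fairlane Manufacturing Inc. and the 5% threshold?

Chain via Ironwood Industries Corp. → Stonebridge Mining NL (R1): 35% × 47% × 44% = 7.238% of Fairlane Manufacturing Inc.
Direct interest in Fairlane Manufacturing Inc: 28%.
Aggregating (R2): 7.238% + 28% = 35.238%.
35.238% exceeds the 5% threshold by 30.238 percentage points.

30.238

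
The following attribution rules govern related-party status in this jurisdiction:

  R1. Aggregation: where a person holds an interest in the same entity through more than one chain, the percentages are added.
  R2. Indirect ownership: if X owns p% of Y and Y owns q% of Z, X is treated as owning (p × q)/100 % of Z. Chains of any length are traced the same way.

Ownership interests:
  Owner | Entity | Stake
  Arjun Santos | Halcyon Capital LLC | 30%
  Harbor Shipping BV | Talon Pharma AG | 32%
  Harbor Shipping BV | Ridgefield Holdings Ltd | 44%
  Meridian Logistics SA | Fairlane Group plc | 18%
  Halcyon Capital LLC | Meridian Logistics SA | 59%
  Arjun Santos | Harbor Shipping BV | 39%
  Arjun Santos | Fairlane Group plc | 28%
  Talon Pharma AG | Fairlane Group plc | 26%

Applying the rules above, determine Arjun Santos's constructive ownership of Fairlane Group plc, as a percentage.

Chain via Halcyon Capital LLC → Meridian Logistics SA (R2): 30% × 59% × 18% = 3.186% of Fairlane Group plc.
Chain via Harbor Shipping BV → Talon Pharma AG (R2): 39% × 32% × 26% = 3.2448% of Fairlane Group plc.
Direct interest in Fairlane Group plc: 28%.
Aggregating (R1): 3.186% + 3.2448% + 28% = 34.4308%.

34.4308%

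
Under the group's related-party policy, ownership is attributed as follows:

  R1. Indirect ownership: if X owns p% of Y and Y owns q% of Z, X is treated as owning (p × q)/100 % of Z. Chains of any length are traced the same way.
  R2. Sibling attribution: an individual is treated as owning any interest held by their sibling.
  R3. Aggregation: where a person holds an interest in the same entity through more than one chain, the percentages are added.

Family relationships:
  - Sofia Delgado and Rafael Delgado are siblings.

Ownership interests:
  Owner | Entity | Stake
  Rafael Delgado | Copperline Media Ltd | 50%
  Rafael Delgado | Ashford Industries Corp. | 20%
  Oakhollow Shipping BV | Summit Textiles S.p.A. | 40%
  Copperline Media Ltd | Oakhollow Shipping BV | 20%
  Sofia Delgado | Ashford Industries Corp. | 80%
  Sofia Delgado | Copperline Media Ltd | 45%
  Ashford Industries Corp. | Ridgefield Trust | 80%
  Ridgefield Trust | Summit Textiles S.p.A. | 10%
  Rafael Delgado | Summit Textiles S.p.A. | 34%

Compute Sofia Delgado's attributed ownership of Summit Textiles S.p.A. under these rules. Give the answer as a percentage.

49.6%

By sibling attribution (R2), Sofia Delgado is treated as also owning Rafael Delgado's interest in Copperline Media Ltd, giving 45% + 50% = 95%.
By sibling attribution (R2), Sofia Delgado is treated as also owning Rafael Delgado's interest in Ashford Industries Corp, giving 80% + 20% = 100%.
By sibling attribution (R2), Sofia Delgado is treated as owning Rafael Delgado's 34% interest in Summit Textiles S.p.A.
Chain via Copperline Media Ltd → Oakhollow Shipping BV (R1): 95% × 20% × 40% = 7.6% of Summit Textiles S.p.A.
Chain via Ashford Industries Corp. → Ridgefield Trust (R1): 100% × 80% × 10% = 8% of Summit Textiles S.p.A.
Direct interest in Summit Textiles S.p.A: 34%.
Aggregating (R3): 7.6% + 8% + 34% = 49.6%.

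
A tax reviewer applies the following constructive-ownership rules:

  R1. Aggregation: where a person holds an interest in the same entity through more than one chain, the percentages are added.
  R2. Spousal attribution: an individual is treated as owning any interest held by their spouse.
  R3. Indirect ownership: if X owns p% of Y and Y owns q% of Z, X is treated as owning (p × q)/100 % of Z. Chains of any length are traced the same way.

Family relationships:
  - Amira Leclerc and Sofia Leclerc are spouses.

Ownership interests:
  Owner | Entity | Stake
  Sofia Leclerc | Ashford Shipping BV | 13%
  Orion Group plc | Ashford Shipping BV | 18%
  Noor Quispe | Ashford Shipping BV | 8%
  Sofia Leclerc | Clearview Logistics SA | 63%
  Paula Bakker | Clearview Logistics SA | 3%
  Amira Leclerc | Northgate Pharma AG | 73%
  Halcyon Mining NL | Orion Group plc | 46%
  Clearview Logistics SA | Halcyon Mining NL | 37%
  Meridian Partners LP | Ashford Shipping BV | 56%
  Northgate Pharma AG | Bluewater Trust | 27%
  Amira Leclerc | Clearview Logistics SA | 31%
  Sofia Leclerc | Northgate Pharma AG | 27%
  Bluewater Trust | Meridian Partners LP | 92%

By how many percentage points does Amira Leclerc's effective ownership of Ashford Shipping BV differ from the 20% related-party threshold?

By spousal attribution (R2), Amira Leclerc is treated as also owning Sofia Leclerc's interest in Clearview Logistics SA, giving 31% + 63% = 94%.
By spousal attribution (R2), Amira Leclerc is treated as also owning Sofia Leclerc's interest in Northgate Pharma AG, giving 73% + 27% = 100%.
By spousal attribution (R2), Amira Leclerc is treated as owning Sofia Leclerc's 13% interest in Ashford Shipping BV.
Chain via Clearview Logistics SA → Halcyon Mining NL → Orion Group plc (R3): 94% × 37% × 46% × 18% = 2.879784% of Ashford Shipping BV.
Chain via Northgate Pharma AG → Bluewater Trust → Meridian Partners LP (R3): 100% × 27% × 92% × 56% = 13.9104% of Ashford Shipping BV.
Direct interest in Ashford Shipping BV: 13%.
Aggregating (R1): 2.879784% + 13.9104% + 13% = 29.790184%.
29.790184% exceeds the 20% threshold by 9.790184 percentage points.

9.790184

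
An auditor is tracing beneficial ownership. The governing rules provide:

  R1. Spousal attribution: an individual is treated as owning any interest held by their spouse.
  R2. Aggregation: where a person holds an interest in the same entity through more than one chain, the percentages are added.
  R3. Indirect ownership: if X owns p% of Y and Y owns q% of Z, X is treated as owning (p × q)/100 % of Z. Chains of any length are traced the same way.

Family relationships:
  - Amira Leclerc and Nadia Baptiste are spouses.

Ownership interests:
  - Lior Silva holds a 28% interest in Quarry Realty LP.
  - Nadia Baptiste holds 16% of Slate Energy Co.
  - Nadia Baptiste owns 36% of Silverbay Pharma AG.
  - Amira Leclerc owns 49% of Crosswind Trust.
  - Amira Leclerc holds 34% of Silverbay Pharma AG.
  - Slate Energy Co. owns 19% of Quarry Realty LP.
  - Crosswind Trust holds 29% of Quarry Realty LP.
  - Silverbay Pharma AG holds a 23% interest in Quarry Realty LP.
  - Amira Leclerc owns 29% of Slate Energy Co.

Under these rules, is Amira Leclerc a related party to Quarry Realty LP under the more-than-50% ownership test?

By spousal attribution (R1), Amira Leclerc is treated as also owning Nadia Baptiste's interest in Slate Energy Co, giving 29% + 16% = 45%.
By spousal attribution (R1), Amira Leclerc is treated as also owning Nadia Baptiste's interest in Silverbay Pharma AG, giving 34% + 36% = 70%.
Chain via Crosswind Trust (R3): 49% × 29% = 14.21% of Quarry Realty LP.
Chain via Slate Energy Co. (R3): 45% × 19% = 8.55% of Quarry Realty LP.
Chain via Silverbay Pharma AG (R3): 70% × 23% = 16.1% of Quarry Realty LP.
Aggregating (R2): 14.21% + 8.55% + 16.1% = 38.86%.
38.86% does not exceed the 50% threshold, so Amira is not a related party to Quarry Realty LP.

No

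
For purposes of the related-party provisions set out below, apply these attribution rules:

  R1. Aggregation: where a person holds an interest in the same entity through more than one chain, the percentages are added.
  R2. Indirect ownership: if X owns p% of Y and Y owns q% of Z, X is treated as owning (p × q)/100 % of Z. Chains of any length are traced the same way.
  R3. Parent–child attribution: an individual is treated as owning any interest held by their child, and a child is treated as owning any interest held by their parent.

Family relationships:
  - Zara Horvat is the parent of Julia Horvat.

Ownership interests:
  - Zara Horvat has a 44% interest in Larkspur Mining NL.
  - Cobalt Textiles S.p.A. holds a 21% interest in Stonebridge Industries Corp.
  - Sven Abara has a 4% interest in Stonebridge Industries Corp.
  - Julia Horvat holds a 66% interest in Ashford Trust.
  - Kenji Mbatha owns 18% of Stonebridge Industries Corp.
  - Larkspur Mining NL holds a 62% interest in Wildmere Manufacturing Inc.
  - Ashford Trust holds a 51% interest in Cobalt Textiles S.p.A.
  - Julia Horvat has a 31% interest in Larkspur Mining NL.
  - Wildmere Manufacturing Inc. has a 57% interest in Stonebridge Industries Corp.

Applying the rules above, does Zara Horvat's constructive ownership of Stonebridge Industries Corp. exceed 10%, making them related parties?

Yes

By parent–child attribution (R3), Zara Horvat is treated as also owning Julia Horvat's interest in Larkspur Mining NL, giving 44% + 31% = 75%.
By parent–child attribution (R3), Zara Horvat is treated as owning Julia Horvat's 66% interest in Ashford Trust.
Chain via Larkspur Mining NL → Wildmere Manufacturing Inc. (R2): 75% × 62% × 57% = 26.505% of Stonebridge Industries Corp.
Chain via Ashford Trust → Cobalt Textiles S.p.A. (R2): 66% × 51% × 21% = 7.0686% of Stonebridge Industries Corp.
Aggregating (R1): 26.505% + 7.0686% = 33.5736%.
33.5736% exceeds the 10% threshold, so Zara is a related party to Stonebridge Industries Corp.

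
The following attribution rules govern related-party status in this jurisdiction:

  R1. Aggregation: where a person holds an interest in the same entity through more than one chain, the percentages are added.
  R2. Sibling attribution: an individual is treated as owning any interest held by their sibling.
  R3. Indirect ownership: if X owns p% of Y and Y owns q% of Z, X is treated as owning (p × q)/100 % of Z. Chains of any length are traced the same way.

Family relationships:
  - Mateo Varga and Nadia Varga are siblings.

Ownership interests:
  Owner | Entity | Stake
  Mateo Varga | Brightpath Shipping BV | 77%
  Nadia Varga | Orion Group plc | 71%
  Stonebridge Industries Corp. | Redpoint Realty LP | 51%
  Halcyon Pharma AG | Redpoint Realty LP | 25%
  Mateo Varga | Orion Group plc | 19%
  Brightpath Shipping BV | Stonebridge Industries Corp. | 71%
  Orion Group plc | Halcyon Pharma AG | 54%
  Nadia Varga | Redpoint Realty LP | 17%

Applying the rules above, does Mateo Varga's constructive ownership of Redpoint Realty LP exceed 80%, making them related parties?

By sibling attribution (R2), Mateo Varga is treated as also owning Nadia Varga's interest in Orion Group plc, giving 19% + 71% = 90%.
By sibling attribution (R2), Mateo Varga is treated as owning Nadia Varga's 17% interest in Redpoint Realty LP.
Chain via Orion Group plc → Halcyon Pharma AG (R3): 90% × 54% × 25% = 12.15% of Redpoint Realty LP.
Chain via Brightpath Shipping BV → Stonebridge Industries Corp. (R3): 77% × 71% × 51% = 27.8817% of Redpoint Realty LP.
Direct interest in Redpoint Realty LP: 17%.
Aggregating (R1): 12.15% + 27.8817% + 17% = 57.0317%.
57.0317% does not exceed the 80% threshold, so Mateo is not a related party to Redpoint Realty LP.

No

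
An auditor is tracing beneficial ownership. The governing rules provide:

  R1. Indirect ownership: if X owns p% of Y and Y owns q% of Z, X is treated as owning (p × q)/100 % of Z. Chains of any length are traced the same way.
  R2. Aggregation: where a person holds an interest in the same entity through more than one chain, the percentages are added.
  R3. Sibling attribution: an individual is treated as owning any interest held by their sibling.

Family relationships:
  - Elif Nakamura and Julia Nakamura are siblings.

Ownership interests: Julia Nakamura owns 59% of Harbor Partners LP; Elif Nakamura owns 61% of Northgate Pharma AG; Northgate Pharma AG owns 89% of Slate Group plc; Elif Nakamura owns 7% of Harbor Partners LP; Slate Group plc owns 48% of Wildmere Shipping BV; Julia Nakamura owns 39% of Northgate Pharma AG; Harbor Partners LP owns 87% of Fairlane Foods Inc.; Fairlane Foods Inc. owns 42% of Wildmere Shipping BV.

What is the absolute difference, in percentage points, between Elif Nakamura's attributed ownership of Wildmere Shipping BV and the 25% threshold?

41.8364

By sibling attribution (R3), Elif Nakamura is treated as also owning Julia Nakamura's interest in Northgate Pharma AG, giving 61% + 39% = 100%.
By sibling attribution (R3), Elif Nakamura is treated as also owning Julia Nakamura's interest in Harbor Partners LP, giving 7% + 59% = 66%.
Chain via Northgate Pharma AG → Slate Group plc (R1): 100% × 89% × 48% = 42.72% of Wildmere Shipping BV.
Chain via Harbor Partners LP → Fairlane Foods Inc. (R1): 66% × 87% × 42% = 24.1164% of Wildmere Shipping BV.
Aggregating (R2): 42.72% + 24.1164% = 66.8364%.
66.8364% exceeds the 25% threshold by 41.8364 percentage points.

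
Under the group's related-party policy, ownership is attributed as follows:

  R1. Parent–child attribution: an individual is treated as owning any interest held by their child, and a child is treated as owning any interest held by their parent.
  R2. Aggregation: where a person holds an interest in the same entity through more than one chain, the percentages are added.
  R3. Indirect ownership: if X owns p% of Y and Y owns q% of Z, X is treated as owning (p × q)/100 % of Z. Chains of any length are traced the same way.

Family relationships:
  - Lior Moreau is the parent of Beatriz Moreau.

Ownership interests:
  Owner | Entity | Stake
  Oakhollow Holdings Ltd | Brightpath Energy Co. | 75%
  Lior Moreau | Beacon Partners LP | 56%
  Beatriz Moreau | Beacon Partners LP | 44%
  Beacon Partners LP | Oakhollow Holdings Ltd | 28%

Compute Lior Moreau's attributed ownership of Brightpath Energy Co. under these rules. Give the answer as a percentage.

21%

By parent–child attribution (R1), Lior Moreau is treated as also owning Beatriz Moreau's interest in Beacon Partners LP, giving 56% + 44% = 100%.
Chain via Beacon Partners LP → Oakhollow Holdings Ltd (R3): 100% × 28% × 75% = 21% of Brightpath Energy Co.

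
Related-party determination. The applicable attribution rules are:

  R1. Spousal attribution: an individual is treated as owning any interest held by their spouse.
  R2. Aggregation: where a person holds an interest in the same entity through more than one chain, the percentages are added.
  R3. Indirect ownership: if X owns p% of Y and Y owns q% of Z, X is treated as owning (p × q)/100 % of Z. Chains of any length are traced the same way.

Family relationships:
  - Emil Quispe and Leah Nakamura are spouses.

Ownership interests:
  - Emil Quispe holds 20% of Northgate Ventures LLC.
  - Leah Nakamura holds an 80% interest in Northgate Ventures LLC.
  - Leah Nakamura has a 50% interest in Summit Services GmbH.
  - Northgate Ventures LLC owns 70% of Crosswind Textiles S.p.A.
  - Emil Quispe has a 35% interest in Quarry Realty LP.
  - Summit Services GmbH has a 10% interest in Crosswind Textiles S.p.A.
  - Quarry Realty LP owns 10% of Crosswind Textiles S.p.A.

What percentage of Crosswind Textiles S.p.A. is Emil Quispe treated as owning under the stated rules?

By spousal attribution (R1), Emil Quispe is treated as also owning Leah Nakamura's interest in Northgate Ventures LLC, giving 20% + 80% = 100%.
By spousal attribution (R1), Emil Quispe is treated as owning Leah Nakamura's 50% interest in Summit Services GmbH.
Chain via Quarry Realty LP (R3): 35% × 10% = 3.5% of Crosswind Textiles S.p.A.
Chain via Northgate Ventures LLC (R3): 100% × 70% = 70% of Crosswind Textiles S.p.A.
Chain via Summit Services GmbH (R3): 50% × 10% = 5% of Crosswind Textiles S.p.A.
Aggregating (R2): 3.5% + 70% + 5% = 78.5%.

78.5%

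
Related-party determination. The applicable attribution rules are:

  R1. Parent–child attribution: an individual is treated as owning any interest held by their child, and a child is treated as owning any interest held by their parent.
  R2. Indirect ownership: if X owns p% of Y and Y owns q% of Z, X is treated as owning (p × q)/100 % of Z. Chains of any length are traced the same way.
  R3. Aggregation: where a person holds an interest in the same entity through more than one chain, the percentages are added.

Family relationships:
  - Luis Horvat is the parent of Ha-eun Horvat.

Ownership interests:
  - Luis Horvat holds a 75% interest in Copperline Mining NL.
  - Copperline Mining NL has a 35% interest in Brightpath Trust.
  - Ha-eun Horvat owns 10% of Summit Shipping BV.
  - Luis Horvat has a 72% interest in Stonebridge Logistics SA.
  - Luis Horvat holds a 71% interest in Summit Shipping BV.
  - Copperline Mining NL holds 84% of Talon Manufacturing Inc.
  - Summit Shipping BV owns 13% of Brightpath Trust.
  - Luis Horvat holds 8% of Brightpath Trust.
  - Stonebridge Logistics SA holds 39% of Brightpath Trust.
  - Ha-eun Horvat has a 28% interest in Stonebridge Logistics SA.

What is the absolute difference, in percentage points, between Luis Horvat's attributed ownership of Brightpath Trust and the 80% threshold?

By parent–child attribution (R1), Luis Horvat is treated as also owning Ha-eun Horvat's interest in Summit Shipping BV, giving 71% + 10% = 81%.
By parent–child attribution (R1), Luis Horvat is treated as also owning Ha-eun Horvat's interest in Stonebridge Logistics SA, giving 72% + 28% = 100%.
Chain via Summit Shipping BV (R2): 81% × 13% = 10.53% of Brightpath Trust.
Chain via Copperline Mining NL (R2): 75% × 35% = 26.25% of Brightpath Trust.
Chain via Stonebridge Logistics SA (R2): 100% × 39% = 39% of Brightpath Trust.
Direct interest in Brightpath Trust: 8%.
Aggregating (R3): 10.53% + 26.25% + 39% + 8% = 83.78%.
83.78% exceeds the 80% threshold by 3.78 percentage points.

3.78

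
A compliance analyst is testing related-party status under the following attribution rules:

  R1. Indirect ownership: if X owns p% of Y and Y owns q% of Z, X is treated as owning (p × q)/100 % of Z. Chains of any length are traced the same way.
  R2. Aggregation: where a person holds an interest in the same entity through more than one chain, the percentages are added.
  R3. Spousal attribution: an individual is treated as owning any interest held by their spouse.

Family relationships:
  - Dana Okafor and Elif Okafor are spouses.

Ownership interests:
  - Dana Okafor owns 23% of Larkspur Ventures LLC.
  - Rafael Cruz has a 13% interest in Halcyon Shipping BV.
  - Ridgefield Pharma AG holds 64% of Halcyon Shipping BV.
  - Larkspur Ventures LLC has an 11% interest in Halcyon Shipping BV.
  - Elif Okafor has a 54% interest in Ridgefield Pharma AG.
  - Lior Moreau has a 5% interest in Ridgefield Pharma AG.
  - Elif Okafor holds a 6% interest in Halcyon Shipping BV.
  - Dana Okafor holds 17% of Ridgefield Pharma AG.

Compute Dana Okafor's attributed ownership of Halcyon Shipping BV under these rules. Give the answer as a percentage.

53.97%

By spousal attribution (R3), Dana Okafor is treated as also owning Elif Okafor's interest in Ridgefield Pharma AG, giving 17% + 54% = 71%.
By spousal attribution (R3), Dana Okafor is treated as owning Elif Okafor's 6% interest in Halcyon Shipping BV.
Chain via Larkspur Ventures LLC (R1): 23% × 11% = 2.53% of Halcyon Shipping BV.
Chain via Ridgefield Pharma AG (R1): 71% × 64% = 45.44% of Halcyon Shipping BV.
Direct interest in Halcyon Shipping BV: 6%.
Aggregating (R2): 2.53% + 45.44% + 6% = 53.97%.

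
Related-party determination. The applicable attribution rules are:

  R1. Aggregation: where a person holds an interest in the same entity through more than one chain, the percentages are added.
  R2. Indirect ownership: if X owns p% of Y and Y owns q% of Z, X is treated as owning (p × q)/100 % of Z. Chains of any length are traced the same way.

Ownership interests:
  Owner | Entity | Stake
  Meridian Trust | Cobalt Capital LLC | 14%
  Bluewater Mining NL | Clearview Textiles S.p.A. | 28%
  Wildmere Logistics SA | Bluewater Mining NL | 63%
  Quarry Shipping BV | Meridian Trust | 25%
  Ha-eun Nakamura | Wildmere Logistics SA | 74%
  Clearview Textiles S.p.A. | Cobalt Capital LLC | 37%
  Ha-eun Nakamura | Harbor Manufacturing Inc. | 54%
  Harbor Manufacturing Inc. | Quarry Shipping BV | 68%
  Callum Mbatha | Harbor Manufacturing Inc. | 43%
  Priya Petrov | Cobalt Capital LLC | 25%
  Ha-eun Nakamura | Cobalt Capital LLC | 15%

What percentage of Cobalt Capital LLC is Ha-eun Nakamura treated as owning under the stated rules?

Chain via Wildmere Logistics SA → Bluewater Mining NL → Clearview Textiles S.p.A. (R2): 74% × 63% × 28% × 37% = 4.829832% of Cobalt Capital LLC.
Chain via Harbor Manufacturing Inc. → Quarry Shipping BV → Meridian Trust (R2): 54% × 68% × 25% × 14% = 1.2852% of Cobalt Capital LLC.
Direct interest in Cobalt Capital LLC: 15%.
Aggregating (R1): 4.829832% + 1.2852% + 15% = 21.115032%.

21.115032%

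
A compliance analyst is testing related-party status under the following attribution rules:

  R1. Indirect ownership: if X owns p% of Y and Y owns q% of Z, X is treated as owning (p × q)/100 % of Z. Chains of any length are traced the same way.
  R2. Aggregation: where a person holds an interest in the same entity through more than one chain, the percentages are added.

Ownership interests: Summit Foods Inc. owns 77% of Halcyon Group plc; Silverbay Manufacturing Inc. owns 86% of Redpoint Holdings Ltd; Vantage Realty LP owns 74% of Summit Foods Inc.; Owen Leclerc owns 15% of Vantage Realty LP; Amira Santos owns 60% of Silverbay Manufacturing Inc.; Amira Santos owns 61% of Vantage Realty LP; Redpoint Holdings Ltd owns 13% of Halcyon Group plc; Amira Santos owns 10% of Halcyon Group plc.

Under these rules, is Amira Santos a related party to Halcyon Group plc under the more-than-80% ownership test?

Chain via Silverbay Manufacturing Inc. → Redpoint Holdings Ltd (R1): 60% × 86% × 13% = 6.708% of Halcyon Group plc.
Chain via Vantage Realty LP → Summit Foods Inc. (R1): 61% × 74% × 77% = 34.7578% of Halcyon Group plc.
Direct interest in Halcyon Group plc: 10%.
Aggregating (R2): 6.708% + 34.7578% + 10% = 51.4658%.
51.4658% does not exceed the 80% threshold, so Amira is not a related party to Halcyon Group plc.

No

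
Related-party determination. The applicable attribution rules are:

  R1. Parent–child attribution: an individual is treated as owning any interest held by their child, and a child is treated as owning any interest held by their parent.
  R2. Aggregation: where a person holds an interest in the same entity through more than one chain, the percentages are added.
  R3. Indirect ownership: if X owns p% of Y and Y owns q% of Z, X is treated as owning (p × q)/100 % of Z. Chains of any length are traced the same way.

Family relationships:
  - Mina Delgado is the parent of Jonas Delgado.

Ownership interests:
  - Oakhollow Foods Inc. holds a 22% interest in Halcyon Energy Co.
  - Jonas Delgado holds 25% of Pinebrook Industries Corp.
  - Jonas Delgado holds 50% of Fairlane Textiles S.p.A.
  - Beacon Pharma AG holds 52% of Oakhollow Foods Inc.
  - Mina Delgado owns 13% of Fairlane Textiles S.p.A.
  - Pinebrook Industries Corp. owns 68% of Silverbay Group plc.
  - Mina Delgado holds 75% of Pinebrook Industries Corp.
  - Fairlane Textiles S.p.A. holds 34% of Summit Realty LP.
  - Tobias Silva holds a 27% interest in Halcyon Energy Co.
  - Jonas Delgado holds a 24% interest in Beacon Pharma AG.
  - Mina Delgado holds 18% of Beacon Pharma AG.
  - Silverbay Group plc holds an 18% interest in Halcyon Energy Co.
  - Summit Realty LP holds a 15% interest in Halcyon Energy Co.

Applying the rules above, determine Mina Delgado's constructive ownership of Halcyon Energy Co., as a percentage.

20.2578%

By parent–child attribution (R1), Mina Delgado is treated as also owning Jonas Delgado's interest in Fairlane Textiles S.p.A, giving 13% + 50% = 63%.
By parent–child attribution (R1), Mina Delgado is treated as also owning Jonas Delgado's interest in Beacon Pharma AG, giving 18% + 24% = 42%.
By parent–child attribution (R1), Mina Delgado is treated as also owning Jonas Delgado's interest in Pinebrook Industries Corp, giving 75% + 25% = 100%.
Chain via Fairlane Textiles S.p.A. → Summit Realty LP (R3): 63% × 34% × 15% = 3.213% of Halcyon Energy Co.
Chain via Beacon Pharma AG → Oakhollow Foods Inc. (R3): 42% × 52% × 22% = 4.8048% of Halcyon Energy Co.
Chain via Pinebrook Industries Corp. → Silverbay Group plc (R3): 100% × 68% × 18% = 12.24% of Halcyon Energy Co.
Aggregating (R2): 3.213% + 4.8048% + 12.24% = 20.2578%.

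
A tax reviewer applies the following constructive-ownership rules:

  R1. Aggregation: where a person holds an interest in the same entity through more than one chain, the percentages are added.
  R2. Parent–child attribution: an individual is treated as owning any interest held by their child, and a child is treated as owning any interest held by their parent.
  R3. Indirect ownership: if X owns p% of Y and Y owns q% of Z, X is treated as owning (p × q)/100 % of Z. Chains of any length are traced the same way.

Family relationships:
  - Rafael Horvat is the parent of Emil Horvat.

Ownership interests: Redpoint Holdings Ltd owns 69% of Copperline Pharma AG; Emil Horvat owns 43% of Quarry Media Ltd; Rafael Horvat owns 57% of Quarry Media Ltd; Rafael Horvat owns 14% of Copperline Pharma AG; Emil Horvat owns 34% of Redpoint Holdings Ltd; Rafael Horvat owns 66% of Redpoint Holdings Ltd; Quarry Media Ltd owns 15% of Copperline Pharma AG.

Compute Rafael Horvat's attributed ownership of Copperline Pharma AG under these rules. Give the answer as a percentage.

98%

By parent–child attribution (R2), Rafael Horvat is treated as also owning Emil Horvat's interest in Redpoint Holdings Ltd, giving 66% + 34% = 100%.
By parent–child attribution (R2), Rafael Horvat is treated as also owning Emil Horvat's interest in Quarry Media Ltd, giving 57% + 43% = 100%.
Chain via Redpoint Holdings Ltd (R3): 100% × 69% = 69% of Copperline Pharma AG.
Chain via Quarry Media Ltd (R3): 100% × 15% = 15% of Copperline Pharma AG.
Direct interest in Copperline Pharma AG: 14%.
Aggregating (R1): 69% + 15% + 14% = 98%.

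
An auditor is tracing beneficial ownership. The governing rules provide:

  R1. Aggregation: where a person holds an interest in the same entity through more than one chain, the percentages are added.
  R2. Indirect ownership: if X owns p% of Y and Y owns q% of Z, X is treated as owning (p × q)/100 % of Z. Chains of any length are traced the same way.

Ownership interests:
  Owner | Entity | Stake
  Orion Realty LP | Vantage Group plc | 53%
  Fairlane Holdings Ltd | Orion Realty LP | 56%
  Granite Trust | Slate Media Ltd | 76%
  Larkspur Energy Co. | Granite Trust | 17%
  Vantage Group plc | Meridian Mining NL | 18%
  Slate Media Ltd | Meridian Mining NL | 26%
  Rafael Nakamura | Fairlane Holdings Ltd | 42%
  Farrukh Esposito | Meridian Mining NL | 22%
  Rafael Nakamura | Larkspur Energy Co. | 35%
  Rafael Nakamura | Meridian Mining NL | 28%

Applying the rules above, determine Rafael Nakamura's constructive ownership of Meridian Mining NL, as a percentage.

Chain via Larkspur Energy Co. → Granite Trust → Slate Media Ltd (R2): 35% × 17% × 76% × 26% = 1.17572% of Meridian Mining NL.
Chain via Fairlane Holdings Ltd → Orion Realty LP → Vantage Group plc (R2): 42% × 56% × 53% × 18% = 2.243808% of Meridian Mining NL.
Direct interest in Meridian Mining NL: 28%.
Aggregating (R1): 1.17572% + 2.243808% + 28% = 31.419528%.

31.419528%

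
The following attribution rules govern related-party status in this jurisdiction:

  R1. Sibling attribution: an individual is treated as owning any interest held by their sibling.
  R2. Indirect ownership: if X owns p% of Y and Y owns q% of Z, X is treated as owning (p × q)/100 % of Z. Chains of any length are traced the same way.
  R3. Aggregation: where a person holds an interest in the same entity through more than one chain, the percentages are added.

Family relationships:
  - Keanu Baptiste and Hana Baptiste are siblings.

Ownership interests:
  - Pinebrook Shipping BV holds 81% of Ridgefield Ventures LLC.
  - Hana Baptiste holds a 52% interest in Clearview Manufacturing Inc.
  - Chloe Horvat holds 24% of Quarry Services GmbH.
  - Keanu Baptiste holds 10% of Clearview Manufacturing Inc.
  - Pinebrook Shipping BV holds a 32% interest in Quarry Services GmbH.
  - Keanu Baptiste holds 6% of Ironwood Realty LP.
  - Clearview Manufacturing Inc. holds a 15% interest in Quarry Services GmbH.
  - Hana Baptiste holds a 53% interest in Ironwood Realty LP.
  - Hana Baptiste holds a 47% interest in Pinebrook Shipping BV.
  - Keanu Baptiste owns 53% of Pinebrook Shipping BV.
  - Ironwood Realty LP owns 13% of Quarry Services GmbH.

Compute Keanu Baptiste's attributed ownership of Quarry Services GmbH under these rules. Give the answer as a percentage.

48.97%

By sibling attribution (R1), Keanu Baptiste is treated as also owning Hana Baptiste's interest in Pinebrook Shipping BV, giving 53% + 47% = 100%.
By sibling attribution (R1), Keanu Baptiste is treated as also owning Hana Baptiste's interest in Clearview Manufacturing Inc, giving 10% + 52% = 62%.
By sibling attribution (R1), Keanu Baptiste is treated as also owning Hana Baptiste's interest in Ironwood Realty LP, giving 6% + 53% = 59%.
Chain via Pinebrook Shipping BV (R2): 100% × 32% = 32% of Quarry Services GmbH.
Chain via Clearview Manufacturing Inc. (R2): 62% × 15% = 9.3% of Quarry Services GmbH.
Chain via Ironwood Realty LP (R2): 59% × 13% = 7.67% of Quarry Services GmbH.
Aggregating (R3): 32% + 9.3% + 7.67% = 48.97%.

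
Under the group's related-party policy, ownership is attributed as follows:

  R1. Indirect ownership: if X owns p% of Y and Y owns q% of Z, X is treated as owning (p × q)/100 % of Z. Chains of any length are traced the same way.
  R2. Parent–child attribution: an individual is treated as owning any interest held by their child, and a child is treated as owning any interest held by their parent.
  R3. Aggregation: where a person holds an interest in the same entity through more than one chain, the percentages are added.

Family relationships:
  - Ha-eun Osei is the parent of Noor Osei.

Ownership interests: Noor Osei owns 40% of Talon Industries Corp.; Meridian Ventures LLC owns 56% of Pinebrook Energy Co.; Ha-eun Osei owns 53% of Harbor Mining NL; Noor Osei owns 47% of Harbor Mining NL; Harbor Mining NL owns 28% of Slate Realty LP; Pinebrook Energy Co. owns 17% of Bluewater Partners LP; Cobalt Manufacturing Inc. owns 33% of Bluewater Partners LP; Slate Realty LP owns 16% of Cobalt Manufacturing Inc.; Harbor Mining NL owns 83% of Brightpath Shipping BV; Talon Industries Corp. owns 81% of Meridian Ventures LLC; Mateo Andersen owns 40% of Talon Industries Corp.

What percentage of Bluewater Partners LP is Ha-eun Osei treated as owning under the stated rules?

By parent–child attribution (R2), Ha-eun Osei is treated as also owning Noor Osei's interest in Harbor Mining NL, giving 53% + 47% = 100%.
By parent–child attribution (R2), Ha-eun Osei is treated as owning Noor Osei's 40% interest in Talon Industries Corp.
Chain via Harbor Mining NL → Slate Realty LP → Cobalt Manufacturing Inc. (R1): 100% × 28% × 16% × 33% = 1.4784% of Bluewater Partners LP.
Chain via Talon Industries Corp. → Meridian Ventures LLC → Pinebrook Energy Co. (R1): 40% × 81% × 56% × 17% = 3.08448% of Bluewater Partners LP.
Aggregating (R3): 1.4784% + 3.08448% = 4.56288%.

4.56288%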